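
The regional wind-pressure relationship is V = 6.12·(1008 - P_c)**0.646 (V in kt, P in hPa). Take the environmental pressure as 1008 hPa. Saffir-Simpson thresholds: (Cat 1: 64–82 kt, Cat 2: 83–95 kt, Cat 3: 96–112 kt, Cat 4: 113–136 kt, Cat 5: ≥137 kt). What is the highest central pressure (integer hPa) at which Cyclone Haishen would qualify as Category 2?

951 hPa

Category 2 begins at V = 83 kt.
Required ΔP = (83/6.12)^(1/0.646) = 13.562^1.548 ≈ 56.60 hPa.
P_c ≤ 1008 − 56.60 = 951.40, so the highest integer P_c is 951 hPa.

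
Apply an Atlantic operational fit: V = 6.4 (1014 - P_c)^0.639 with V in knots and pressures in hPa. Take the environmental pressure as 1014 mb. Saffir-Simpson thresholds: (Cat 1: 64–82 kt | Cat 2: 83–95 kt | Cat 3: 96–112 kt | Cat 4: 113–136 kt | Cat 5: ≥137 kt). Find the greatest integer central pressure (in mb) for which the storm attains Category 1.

Category 1 begins at V = 64 kt.
Required ΔP = (64/6.4)^(1/0.639) = 10.000^1.565 ≈ 36.72 mb.
P_c ≤ 1014 − 36.72 = 977.28, so the highest integer P_c is 977 mb.

977 mb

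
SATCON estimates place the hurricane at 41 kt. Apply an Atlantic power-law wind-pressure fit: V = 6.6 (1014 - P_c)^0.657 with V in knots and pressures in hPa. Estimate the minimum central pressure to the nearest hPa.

998 hPa

ΔP = (V / 6.6)^(1/0.657) = (41/6.6)^1.522.
41/6.6 = 6.212; 6.212^1.522 ≈ 16.12 hPa.
P_c = 1014 − 16.12 = 997.88 ≈ 998 hPa.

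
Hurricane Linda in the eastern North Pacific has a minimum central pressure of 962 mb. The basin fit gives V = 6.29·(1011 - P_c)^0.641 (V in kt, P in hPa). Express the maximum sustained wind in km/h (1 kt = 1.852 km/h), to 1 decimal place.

ΔP = 1011 − 962 = 49 mb.
V ≈ 6.29 × 49^0.641 = 6.29 × 12.118 ≈ 76.220 kt.
76.220 × 1.852 ≈ 141.16 km/h → 141.2 km/h.

141.2 km/h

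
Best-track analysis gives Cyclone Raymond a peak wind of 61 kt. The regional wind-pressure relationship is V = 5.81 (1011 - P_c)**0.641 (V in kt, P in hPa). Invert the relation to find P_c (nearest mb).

ΔP = (V / 5.81)^(1/0.641) = (61/5.81)^1.560.
61/5.81 = 10.499; 10.499^1.560 ≈ 39.18 mb.
P_c = 1011 − 39.18 = 971.82 ≈ 972 mb.

972 mb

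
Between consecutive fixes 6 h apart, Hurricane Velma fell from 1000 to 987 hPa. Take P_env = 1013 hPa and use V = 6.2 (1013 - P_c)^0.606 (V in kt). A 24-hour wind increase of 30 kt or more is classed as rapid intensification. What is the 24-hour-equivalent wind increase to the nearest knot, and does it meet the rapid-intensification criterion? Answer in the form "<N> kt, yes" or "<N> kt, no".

V₁: ΔP = 13, V ≈ 6.2 × 13^0.606 ≈ 29.34 kt.
V₂: ΔP = 26, V ≈ 6.2 × 26^0.606 ≈ 44.65 kt.
ΔV over 6 h = 15.31 kt → 24 h equivalent = 15.31 × 24/6 ≈ 61.24 kt.
61 kt ≥ 30 kt ⇒ rapid intensification.

61 kt, yes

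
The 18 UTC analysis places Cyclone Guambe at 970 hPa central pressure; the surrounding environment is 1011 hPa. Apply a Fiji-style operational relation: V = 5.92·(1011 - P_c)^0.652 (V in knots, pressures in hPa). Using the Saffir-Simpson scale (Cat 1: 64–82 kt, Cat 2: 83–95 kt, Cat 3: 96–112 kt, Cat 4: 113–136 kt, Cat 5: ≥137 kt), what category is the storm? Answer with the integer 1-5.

1

ΔP = 1011 − 970 = 41 hPa.
V ≈ 5.92 × 41^0.652 = 5.92 × 11.26 ≈ 67 kt.
67 kt falls in the Category 1 band.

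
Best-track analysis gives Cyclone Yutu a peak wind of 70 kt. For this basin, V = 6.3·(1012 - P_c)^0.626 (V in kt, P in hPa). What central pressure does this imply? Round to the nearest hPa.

965 hPa

ΔP = (V / 6.3)^(1/0.626) = (70/6.3)^1.597.
70/6.3 = 11.111; 11.111^1.597 ≈ 46.83 hPa.
P_c = 1012 − 46.83 = 965.17 ≈ 965 hPa.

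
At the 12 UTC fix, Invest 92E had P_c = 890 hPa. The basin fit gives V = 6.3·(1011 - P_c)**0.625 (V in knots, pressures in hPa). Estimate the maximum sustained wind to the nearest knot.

126 kt

ΔP = 1011 − 890 = 121 hPa.
121^0.625 ≈ 20.033.
V ≈ 6.3 × 20.033 ≈ 126.2 kt.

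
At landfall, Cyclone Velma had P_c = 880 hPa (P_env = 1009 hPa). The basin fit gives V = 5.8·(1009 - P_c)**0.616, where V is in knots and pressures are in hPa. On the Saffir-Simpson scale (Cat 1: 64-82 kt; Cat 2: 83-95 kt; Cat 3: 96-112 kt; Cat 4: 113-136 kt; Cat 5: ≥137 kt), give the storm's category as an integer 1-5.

ΔP = 1009 − 880 = 129 hPa.
V ≈ 5.8 × 129^0.616 = 5.8 × 19.96 ≈ 116 kt.
116 kt falls in the Category 4 band.

4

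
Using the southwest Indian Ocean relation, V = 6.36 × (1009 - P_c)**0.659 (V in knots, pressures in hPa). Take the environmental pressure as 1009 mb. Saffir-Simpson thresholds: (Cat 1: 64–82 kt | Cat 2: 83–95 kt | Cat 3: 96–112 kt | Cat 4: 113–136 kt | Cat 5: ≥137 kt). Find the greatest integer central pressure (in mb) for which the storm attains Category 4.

930 mb

Category 4 begins at V = 113 kt.
Required ΔP = (113/6.36)^(1/0.659) = 17.767^1.517 ≈ 78.75 mb.
P_c ≤ 1009 − 78.75 = 930.25, so the highest integer P_c is 930 mb.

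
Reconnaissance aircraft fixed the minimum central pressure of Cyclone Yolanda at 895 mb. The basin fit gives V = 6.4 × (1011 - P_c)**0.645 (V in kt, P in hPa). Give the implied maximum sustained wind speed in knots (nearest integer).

ΔP = 1011 − 895 = 116 mb.
116^0.645 ≈ 21.457.
V ≈ 6.4 × 21.457 ≈ 137.3 kt.

137 kt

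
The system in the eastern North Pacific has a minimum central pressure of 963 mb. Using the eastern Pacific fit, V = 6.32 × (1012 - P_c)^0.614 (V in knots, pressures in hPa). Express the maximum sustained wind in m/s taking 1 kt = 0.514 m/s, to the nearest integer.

35 m/s

ΔP = 1012 − 963 = 49 mb.
V ≈ 6.32 × 49^0.614 = 6.32 × 10.909 ≈ 68.944 kt.
68.944 × 0.514 ≈ 35.44 m/s → 35 m/s.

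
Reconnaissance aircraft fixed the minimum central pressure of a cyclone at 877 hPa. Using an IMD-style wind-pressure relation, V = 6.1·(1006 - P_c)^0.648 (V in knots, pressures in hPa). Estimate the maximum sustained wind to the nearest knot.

ΔP = 1006 − 877 = 129 hPa.
129^0.648 ≈ 23.316.
V ≈ 6.1 × 23.316 ≈ 142.2 kt.

142 kt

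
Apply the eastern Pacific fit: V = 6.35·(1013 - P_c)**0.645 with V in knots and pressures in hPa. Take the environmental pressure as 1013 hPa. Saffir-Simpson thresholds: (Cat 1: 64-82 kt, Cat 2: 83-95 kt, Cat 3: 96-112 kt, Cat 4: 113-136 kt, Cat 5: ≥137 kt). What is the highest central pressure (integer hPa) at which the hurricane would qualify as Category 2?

Category 2 begins at V = 83 kt.
Required ΔP = (83/6.35)^(1/0.645) = 13.071^1.550 ≈ 53.79 hPa.
P_c ≤ 1013 − 53.79 = 959.21, so the highest integer P_c is 959 hPa.

959 hPa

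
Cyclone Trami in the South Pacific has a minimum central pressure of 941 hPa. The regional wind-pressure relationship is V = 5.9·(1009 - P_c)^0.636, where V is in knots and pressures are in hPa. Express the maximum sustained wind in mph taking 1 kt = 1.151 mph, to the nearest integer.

99 mph

ΔP = 1009 − 941 = 68 hPa.
V ≈ 5.9 × 68^0.636 = 5.9 × 14.638 ≈ 86.363 kt.
86.363 × 1.151 ≈ 99.40 mph → 99 mph.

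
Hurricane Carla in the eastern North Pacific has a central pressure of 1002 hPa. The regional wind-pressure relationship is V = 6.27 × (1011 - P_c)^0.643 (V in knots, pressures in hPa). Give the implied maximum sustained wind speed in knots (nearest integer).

ΔP = 1011 − 1002 = 9 hPa.
9^0.643 ≈ 4.108.
V ≈ 6.27 × 4.108 ≈ 25.8 kt.

26 kt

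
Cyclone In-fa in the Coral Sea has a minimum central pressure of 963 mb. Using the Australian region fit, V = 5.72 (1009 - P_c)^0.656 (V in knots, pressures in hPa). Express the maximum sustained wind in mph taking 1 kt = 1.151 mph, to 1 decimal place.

81.1 mph

ΔP = 1009 − 963 = 46 mb.
V ≈ 5.72 × 46^0.656 = 5.72 × 12.324 ≈ 70.496 kt.
70.496 × 1.151 ≈ 81.14 mph → 81.1 mph.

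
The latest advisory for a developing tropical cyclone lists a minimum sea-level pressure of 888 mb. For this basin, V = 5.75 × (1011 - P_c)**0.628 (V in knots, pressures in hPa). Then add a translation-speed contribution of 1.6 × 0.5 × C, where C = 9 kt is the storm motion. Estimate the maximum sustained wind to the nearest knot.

125 kt

ΔP = 1011 − 888 = 123 mb.
123^0.628 ≈ 20.533.
V ≈ 5.75 × 20.533 ≈ 118.1 kt.
Translation term: 1.6 × 0.5 × 9 = 7.2 kt.
Corrected V ≈ 125.3 kt → 125 kt.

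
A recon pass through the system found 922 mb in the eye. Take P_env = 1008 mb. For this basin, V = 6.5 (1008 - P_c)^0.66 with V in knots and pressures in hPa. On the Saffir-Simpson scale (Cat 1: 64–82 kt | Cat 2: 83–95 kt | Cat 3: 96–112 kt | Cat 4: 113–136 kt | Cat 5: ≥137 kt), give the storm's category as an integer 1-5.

4

ΔP = 1008 − 922 = 86 mb.
V ≈ 6.5 × 86^0.66 = 6.5 × 18.91 ≈ 123 kt.
123 kt falls in the Category 4 band.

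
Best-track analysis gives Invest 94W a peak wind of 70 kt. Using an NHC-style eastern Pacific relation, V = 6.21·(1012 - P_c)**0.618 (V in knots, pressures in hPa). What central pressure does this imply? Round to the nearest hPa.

962 hPa

ΔP = (V / 6.21)^(1/0.618) = (70/6.21)^1.618.
70/6.21 = 11.272; 11.272^1.618 ≈ 50.38 hPa.
P_c = 1012 − 50.38 = 961.62 ≈ 962 hPa.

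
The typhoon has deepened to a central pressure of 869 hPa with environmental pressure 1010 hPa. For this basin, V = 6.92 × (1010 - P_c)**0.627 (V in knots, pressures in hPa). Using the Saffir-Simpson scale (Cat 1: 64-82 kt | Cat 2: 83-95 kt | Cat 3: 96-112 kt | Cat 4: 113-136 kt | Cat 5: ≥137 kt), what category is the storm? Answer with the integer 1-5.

ΔP = 1010 − 869 = 141 hPa.
V ≈ 6.92 × 141^0.627 = 6.92 × 22.26 ≈ 154 kt.
154 kt falls in the Category 5 band.

5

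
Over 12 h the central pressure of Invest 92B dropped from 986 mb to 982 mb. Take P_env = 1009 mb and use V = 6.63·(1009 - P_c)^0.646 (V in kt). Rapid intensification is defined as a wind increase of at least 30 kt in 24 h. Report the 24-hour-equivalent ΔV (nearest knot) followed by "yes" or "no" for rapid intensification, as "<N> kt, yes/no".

V₁: ΔP = 23, V ≈ 6.63 × 23^0.646 ≈ 50.26 kt.
V₂: ΔP = 27, V ≈ 6.63 × 27^0.646 ≈ 55.74 kt.
ΔV over 12 h = 5.48 kt → 24 h equivalent = 5.48 × 24/12 ≈ 10.96 kt.
11 kt < 30 kt ⇒ not rapid intensification.

11 kt, no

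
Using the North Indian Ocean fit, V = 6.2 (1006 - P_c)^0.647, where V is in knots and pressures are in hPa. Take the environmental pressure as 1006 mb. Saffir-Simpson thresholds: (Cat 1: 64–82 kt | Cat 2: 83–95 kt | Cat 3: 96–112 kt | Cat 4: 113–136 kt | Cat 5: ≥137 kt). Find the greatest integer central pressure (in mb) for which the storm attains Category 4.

Category 4 begins at V = 113 kt.
Required ΔP = (113/6.2)^(1/0.647) = 18.226^1.546 ≈ 88.82 mb.
P_c ≤ 1006 − 88.82 = 917.18, so the highest integer P_c is 917 mb.

917 mb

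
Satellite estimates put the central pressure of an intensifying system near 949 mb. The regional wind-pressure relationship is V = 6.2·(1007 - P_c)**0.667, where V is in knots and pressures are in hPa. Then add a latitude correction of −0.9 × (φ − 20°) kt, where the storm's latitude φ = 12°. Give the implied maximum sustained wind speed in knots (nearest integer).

100 kt

ΔP = 1007 − 949 = 58 mb.
58^0.667 ≈ 15.004.
V ≈ 6.2 × 15.004 ≈ 93.0 kt.
Latitude correction: −0.9 × (12 − 20) = 7.2 kt.
Corrected V ≈ 100.2 kt → 100 kt.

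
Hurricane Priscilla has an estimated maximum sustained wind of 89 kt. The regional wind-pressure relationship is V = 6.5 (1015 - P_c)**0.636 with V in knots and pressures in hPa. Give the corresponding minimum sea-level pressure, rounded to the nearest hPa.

ΔP = (V / 6.5)^(1/0.636) = (89/6.5)^1.572.
89/6.5 = 13.692; 13.692^1.572 ≈ 61.22 hPa.
P_c = 1015 − 61.22 = 953.78 ≈ 954 hPa.

954 hPa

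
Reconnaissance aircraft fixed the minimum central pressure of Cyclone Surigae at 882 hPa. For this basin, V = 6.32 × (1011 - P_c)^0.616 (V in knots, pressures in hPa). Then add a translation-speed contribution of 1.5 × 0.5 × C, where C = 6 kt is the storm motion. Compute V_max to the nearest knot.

131 kt

ΔP = 1011 − 882 = 129 hPa.
129^0.616 ≈ 19.958.
V ≈ 6.32 × 19.958 ≈ 126.1 kt.
Translation term: 1.5 × 0.5 × 6 = 4.5 kt.
Corrected V ≈ 130.6 kt → 131 kt.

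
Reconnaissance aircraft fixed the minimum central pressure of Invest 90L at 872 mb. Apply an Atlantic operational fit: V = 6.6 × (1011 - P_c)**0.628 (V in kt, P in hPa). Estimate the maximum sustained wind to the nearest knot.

146 kt

ΔP = 1011 − 872 = 139 mb.
139^0.628 ≈ 22.172.
V ≈ 6.6 × 22.172 ≈ 146.3 kt.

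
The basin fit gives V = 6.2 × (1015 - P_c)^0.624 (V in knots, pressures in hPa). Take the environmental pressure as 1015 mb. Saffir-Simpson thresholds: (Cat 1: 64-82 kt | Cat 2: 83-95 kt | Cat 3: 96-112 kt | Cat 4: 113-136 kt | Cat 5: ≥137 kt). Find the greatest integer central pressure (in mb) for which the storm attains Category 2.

951 mb

Category 2 begins at V = 83 kt.
Required ΔP = (83/6.2)^(1/0.624) = 13.387^1.603 ≈ 63.91 mb.
P_c ≤ 1015 − 63.91 = 951.09, so the highest integer P_c is 951 mb.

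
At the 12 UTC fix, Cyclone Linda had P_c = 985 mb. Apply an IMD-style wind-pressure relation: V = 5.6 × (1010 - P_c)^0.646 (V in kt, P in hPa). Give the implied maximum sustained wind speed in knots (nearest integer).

45 kt

ΔP = 1010 − 985 = 25 mb.
25^0.646 ≈ 8.000.
V ≈ 5.6 × 8.000 ≈ 44.8 kt.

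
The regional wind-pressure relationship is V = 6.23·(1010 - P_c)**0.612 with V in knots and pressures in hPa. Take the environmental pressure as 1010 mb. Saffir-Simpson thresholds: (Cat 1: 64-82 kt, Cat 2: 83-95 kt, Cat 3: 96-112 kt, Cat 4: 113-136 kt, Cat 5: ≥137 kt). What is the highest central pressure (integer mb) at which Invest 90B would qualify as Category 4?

896 mb

Category 4 begins at V = 113 kt.
Required ΔP = (113/6.23)^(1/0.612) = 18.138^1.634 ≈ 113.90 mb.
P_c ≤ 1010 − 113.90 = 896.10, so the highest integer P_c is 896 mb.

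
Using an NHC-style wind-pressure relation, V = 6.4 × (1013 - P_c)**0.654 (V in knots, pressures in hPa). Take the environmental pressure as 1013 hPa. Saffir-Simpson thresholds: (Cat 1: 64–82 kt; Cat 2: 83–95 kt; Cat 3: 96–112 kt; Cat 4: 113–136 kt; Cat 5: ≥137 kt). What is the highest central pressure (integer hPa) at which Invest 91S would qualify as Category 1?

979 hPa

Category 1 begins at V = 64 kt.
Required ΔP = (64/6.4)^(1/0.654) = 10.000^1.529 ≈ 33.81 hPa.
P_c ≤ 1013 − 33.81 = 979.19, so the highest integer P_c is 979 hPa.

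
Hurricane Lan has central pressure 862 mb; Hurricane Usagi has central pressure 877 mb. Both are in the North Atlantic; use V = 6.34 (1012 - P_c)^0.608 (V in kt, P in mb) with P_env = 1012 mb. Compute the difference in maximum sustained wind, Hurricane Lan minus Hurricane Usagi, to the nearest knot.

Hurricane Lan: ΔP = 150; V ≈ 6.34 × 150^0.608 ≈ 133.40 kt.
Hurricane Usagi: ΔP = 135; V ≈ 6.34 × 135^0.608 ≈ 125.12 kt.
Difference ≈ 133.40 − 125.12 = 8.28 → 8 kt.

8 kt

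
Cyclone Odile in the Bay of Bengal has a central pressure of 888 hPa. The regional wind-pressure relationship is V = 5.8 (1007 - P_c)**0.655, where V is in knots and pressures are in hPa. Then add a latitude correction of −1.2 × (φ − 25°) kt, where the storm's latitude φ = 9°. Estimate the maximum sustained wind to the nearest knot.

ΔP = 1007 − 888 = 119 hPa.
119^0.655 ≈ 22.881.
V ≈ 5.8 × 22.881 ≈ 132.7 kt.
Latitude correction: −1.2 × (9 − 25) = 19.2 kt.
Corrected V ≈ 151.9 kt → 152 kt.

152 kt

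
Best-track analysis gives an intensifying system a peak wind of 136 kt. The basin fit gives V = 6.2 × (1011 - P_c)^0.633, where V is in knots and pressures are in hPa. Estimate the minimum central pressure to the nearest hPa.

ΔP = (V / 6.2)^(1/0.633) = (136/6.2)^1.580.
136/6.2 = 21.935; 21.935^1.580 ≈ 131.44 hPa.
P_c = 1011 − 131.44 = 879.56 ≈ 880 hPa.

880 hPa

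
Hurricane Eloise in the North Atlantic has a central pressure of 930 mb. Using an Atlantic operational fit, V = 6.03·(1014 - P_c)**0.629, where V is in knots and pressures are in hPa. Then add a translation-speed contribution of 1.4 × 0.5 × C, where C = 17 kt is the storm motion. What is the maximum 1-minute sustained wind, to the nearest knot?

110 kt

ΔP = 1014 − 930 = 84 mb.
84^0.629 ≈ 16.232.
V ≈ 6.03 × 16.232 ≈ 97.9 kt.
Translation term: 1.4 × 0.5 × 17 = 11.9 kt.
Corrected V ≈ 109.8 kt → 110 kt.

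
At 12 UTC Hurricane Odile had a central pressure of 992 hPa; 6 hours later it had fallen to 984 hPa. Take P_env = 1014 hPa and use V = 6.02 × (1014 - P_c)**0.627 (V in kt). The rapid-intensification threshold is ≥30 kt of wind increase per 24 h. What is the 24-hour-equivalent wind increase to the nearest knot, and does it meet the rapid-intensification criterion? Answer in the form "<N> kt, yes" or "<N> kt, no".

36 kt, yes

V₁: ΔP = 22, V ≈ 6.02 × 22^0.627 ≈ 41.81 kt.
V₂: ΔP = 30, V ≈ 6.02 × 30^0.627 ≈ 50.79 kt.
ΔV over 6 h = 8.98 kt → 24 h equivalent = 8.98 × 24/6 ≈ 35.92 kt.
36 kt ≥ 30 kt ⇒ rapid intensification.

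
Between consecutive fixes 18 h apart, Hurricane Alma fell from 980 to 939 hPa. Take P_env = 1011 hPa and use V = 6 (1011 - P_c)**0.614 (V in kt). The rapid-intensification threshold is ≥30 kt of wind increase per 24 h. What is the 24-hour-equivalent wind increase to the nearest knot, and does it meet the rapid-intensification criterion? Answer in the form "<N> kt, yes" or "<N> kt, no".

V₁: ΔP = 31, V ≈ 6 × 31^0.614 ≈ 49.41 kt.
V₂: ΔP = 72, V ≈ 6 × 72^0.614 ≈ 82.90 kt.
ΔV over 18 h = 33.49 kt → 24 h equivalent = 33.49 × 24/18 ≈ 44.65 kt.
45 kt ≥ 30 kt ⇒ rapid intensification.

45 kt, yes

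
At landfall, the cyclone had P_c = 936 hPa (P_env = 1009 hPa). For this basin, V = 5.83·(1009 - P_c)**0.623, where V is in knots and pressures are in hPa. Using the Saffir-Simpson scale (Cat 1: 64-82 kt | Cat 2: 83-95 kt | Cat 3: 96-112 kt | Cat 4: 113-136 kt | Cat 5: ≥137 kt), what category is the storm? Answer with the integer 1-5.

ΔP = 1009 − 936 = 73 hPa.
V ≈ 5.83 × 73^0.623 = 5.83 × 14.48 ≈ 84 kt.
84 kt falls in the Category 2 band.

2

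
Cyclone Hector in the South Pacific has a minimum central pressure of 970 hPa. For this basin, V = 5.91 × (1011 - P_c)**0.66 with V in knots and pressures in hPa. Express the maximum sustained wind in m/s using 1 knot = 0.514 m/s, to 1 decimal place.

ΔP = 1011 − 970 = 41 hPa.
V ≈ 5.91 × 41^0.66 = 5.91 × 11.599 ≈ 68.553 kt.
68.553 × 0.514 ≈ 35.24 m/s → 35.2 m/s.

35.2 m/s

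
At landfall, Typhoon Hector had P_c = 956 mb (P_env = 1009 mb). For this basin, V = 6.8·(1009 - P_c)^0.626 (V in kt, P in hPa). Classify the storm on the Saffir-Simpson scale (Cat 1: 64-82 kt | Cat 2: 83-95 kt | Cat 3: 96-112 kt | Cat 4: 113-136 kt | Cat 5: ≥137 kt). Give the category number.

1

ΔP = 1009 − 956 = 53 mb.
V ≈ 6.8 × 53^0.626 = 6.8 × 12.01 ≈ 82 kt.
82 kt falls in the Category 1 band.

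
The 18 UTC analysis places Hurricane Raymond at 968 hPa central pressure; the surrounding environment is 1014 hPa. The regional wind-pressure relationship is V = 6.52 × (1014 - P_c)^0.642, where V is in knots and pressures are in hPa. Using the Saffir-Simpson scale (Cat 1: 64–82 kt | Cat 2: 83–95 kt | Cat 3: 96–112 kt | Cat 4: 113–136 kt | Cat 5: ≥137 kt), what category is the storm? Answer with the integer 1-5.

ΔP = 1014 − 968 = 46 hPa.
V ≈ 6.52 × 46^0.642 = 6.52 × 11.68 ≈ 76 kt.
76 kt falls in the Category 1 band.

1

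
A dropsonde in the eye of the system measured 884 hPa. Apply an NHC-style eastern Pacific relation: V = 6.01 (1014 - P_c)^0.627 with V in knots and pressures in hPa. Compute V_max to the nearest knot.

ΔP = 1014 − 884 = 130 hPa.
130^0.627 ≈ 21.156.
V ≈ 6.01 × 21.156 ≈ 127.2 kt.

127 kt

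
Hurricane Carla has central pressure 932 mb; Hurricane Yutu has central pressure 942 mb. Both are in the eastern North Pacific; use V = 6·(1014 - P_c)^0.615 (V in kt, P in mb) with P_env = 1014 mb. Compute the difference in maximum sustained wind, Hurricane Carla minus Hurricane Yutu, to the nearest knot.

7 kt

Hurricane Carla: ΔP = 82; V ≈ 6 × 82^0.615 ≈ 90.19 kt.
Hurricane Yutu: ΔP = 72; V ≈ 6 × 72^0.615 ≈ 83.26 kt.
Difference ≈ 90.19 − 83.26 = 6.93 → 7 kt.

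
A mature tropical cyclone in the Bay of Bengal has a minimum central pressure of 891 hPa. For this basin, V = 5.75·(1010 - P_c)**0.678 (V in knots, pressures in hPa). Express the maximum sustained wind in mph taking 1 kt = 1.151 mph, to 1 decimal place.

ΔP = 1010 − 891 = 119 hPa.
V ≈ 5.75 × 119^0.678 = 5.75 × 25.540 ≈ 146.855 kt.
146.855 × 1.151 ≈ 169.03 mph → 169.0 mph.

169.0 mph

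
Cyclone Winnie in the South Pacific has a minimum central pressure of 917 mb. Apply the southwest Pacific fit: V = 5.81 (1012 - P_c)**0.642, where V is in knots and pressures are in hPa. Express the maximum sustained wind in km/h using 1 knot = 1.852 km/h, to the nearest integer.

ΔP = 1012 − 917 = 95 mb.
V ≈ 5.81 × 95^0.642 = 5.81 × 18.608 ≈ 108.112 kt.
108.112 × 1.852 ≈ 200.22 km/h → 200 km/h.

200 km/h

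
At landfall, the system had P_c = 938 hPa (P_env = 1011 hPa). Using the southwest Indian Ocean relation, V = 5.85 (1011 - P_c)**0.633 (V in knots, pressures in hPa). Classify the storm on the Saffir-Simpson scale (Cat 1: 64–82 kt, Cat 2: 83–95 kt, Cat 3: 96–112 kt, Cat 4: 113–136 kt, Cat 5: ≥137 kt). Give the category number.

ΔP = 1011 − 938 = 73 hPa.
V ≈ 5.85 × 73^0.633 = 5.85 × 15.12 ≈ 88 kt.
88 kt falls in the Category 2 band.

2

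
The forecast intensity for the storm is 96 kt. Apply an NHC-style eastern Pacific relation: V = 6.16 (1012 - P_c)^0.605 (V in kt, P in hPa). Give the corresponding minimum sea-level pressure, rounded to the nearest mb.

ΔP = (V / 6.16)^(1/0.605) = (96/6.16)^1.653.
96/6.16 = 15.584; 15.584^1.653 ≈ 93.62 mb.
P_c = 1012 − 93.62 = 918.38 ≈ 918 mb.

918 mb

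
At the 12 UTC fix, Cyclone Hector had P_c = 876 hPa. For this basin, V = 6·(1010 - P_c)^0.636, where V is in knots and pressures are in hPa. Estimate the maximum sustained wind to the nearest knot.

ΔP = 1010 − 876 = 134 hPa.
134^0.636 ≈ 22.534.
V ≈ 6 × 22.534 ≈ 135.2 kt.

135 kt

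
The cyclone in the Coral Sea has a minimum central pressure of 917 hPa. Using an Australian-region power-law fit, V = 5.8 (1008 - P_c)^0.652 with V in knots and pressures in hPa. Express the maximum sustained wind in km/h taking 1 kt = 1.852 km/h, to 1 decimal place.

203.4 km/h

ΔP = 1008 − 917 = 91 hPa.
V ≈ 5.8 × 91^0.652 = 5.8 × 18.936 ≈ 109.831 kt.
109.831 × 1.852 ≈ 203.41 km/h → 203.4 km/h.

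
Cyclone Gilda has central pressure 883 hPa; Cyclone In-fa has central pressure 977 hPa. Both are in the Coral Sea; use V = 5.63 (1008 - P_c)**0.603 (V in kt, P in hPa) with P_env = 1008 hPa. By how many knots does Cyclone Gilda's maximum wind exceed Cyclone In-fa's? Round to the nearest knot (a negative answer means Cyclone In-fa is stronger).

59 kt

Cyclone Gilda: ΔP = 125; V ≈ 5.63 × 125^0.603 ≈ 103.50 kt.
Cyclone In-fa: ΔP = 31; V ≈ 5.63 × 31^0.603 ≈ 44.65 kt.
Difference ≈ 103.50 − 44.65 = 58.85 → 59 kt.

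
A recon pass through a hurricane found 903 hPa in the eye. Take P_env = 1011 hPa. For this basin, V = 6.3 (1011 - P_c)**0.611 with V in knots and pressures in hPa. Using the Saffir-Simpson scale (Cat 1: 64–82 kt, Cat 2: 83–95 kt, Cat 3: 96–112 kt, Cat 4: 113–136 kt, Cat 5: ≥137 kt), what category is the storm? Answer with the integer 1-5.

ΔP = 1011 − 903 = 108 hPa.
V ≈ 6.3 × 108^0.611 = 6.3 × 17.48 ≈ 110 kt.
110 kt falls in the Category 3 band.

3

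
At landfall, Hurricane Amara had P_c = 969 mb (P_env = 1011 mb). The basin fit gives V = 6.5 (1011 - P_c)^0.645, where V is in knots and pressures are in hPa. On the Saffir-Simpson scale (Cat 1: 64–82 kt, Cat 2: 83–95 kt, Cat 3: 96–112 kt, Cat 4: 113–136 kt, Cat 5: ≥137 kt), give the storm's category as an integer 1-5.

ΔP = 1011 − 969 = 42 mb.
V ≈ 6.5 × 42^0.645 = 6.5 × 11.14 ≈ 72 kt.
72 kt falls in the Category 1 band.

1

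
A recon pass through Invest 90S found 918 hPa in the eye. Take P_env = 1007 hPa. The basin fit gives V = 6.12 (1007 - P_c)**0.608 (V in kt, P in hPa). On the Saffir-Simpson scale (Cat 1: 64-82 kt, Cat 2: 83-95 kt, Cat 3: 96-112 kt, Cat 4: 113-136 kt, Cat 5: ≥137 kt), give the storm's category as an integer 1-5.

ΔP = 1007 − 918 = 89 hPa.
V ≈ 6.12 × 89^0.608 = 6.12 × 15.32 ≈ 94 kt.
94 kt falls in the Category 2 band.

2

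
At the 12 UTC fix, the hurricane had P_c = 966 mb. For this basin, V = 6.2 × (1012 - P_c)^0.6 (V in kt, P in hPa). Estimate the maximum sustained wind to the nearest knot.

62 kt

ΔP = 1012 − 966 = 46 mb.
46^0.6 ≈ 9.946.
V ≈ 6.2 × 9.946 ≈ 61.7 kt.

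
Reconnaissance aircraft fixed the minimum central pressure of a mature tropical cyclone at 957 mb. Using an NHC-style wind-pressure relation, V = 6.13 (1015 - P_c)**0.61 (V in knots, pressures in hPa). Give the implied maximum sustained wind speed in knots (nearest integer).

ΔP = 1015 − 957 = 58 mb.
58^0.61 ≈ 11.904.
V ≈ 6.13 × 11.904 ≈ 73.0 kt.

73 kt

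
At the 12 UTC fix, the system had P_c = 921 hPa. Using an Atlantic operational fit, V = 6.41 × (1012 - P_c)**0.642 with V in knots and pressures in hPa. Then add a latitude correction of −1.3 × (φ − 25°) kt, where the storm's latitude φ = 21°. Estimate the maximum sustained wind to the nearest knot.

121 kt

ΔP = 1012 − 921 = 91 hPa.
91^0.642 ≈ 18.101.
V ≈ 6.41 × 18.101 ≈ 116.0 kt.
Latitude correction: −1.3 × (21 − 25) = 5.2 kt.
Corrected V ≈ 121.2 kt → 121 kt.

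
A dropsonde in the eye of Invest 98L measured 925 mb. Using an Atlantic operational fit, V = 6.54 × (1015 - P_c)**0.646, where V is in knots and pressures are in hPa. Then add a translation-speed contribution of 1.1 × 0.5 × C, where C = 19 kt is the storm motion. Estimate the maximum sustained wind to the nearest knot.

130 kt

ΔP = 1015 − 925 = 90 mb.
90^0.646 ≈ 18.300.
V ≈ 6.54 × 18.300 ≈ 119.7 kt.
Translation term: 1.1 × 0.5 × 19 = 10.45 kt.
Corrected V ≈ 130.15 kt → 130 kt.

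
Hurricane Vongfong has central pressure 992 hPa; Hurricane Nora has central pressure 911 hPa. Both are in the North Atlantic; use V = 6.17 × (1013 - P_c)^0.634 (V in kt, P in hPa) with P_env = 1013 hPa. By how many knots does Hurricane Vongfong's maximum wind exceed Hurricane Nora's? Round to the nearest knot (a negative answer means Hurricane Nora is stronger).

-73 kt

Hurricane Vongfong: ΔP = 21; V ≈ 6.17 × 21^0.634 ≈ 42.52 kt.
Hurricane Nora: ΔP = 102; V ≈ 6.17 × 102^0.634 ≈ 115.81 kt.
Difference ≈ 42.52 − 115.81 = -73.29 → -73 kt.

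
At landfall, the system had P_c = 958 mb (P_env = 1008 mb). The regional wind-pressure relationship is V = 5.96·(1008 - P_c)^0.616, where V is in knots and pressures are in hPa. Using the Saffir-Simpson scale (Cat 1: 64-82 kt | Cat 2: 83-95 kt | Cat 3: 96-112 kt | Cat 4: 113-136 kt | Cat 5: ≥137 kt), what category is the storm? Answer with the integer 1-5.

1

ΔP = 1008 − 958 = 50 mb.
V ≈ 5.96 × 50^0.616 = 5.96 × 11.13 ≈ 66 kt.
66 kt falls in the Category 1 band.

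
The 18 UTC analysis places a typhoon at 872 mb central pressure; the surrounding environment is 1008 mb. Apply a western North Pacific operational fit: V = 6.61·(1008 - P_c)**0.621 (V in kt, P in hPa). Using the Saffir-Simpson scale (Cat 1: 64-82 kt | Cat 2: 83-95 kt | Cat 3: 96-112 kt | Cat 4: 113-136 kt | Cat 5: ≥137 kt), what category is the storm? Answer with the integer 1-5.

ΔP = 1008 − 872 = 136 mb.
V ≈ 6.61 × 136^0.621 = 6.61 × 21.13 ≈ 140 kt.
140 kt falls in the Category 5 band.

5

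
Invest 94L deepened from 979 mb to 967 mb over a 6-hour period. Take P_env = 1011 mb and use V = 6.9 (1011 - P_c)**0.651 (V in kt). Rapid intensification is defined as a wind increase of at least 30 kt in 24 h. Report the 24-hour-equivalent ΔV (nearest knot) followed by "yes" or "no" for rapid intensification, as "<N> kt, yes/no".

V₁: ΔP = 32, V ≈ 6.9 × 32^0.651 ≈ 65.87 kt.
V₂: ΔP = 44, V ≈ 6.9 × 44^0.651 ≈ 81.05 kt.
ΔV over 6 h = 15.18 kt → 24 h equivalent = 15.18 × 24/6 ≈ 60.72 kt.
61 kt ≥ 30 kt ⇒ rapid intensification.

61 kt, yes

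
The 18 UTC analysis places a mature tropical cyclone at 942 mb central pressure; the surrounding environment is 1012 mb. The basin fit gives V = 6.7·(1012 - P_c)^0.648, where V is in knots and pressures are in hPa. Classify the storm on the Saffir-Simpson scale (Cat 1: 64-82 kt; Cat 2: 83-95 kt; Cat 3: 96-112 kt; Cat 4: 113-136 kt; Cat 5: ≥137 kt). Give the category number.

ΔP = 1012 − 942 = 70 mb.
V ≈ 6.7 × 70^0.648 = 6.7 × 15.69 ≈ 105 kt.
105 kt falls in the Category 3 band.

3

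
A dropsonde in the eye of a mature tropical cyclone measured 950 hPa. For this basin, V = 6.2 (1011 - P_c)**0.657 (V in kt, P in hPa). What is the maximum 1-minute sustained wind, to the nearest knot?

92 kt

ΔP = 1011 − 950 = 61 hPa.
61^0.657 ≈ 14.892.
V ≈ 6.2 × 14.892 ≈ 92.3 kt.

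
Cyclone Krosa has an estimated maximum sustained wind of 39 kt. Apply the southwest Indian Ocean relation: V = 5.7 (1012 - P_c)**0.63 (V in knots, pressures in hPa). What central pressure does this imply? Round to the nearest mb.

991 mb

ΔP = (V / 5.7)^(1/0.63) = (39/5.7)^1.587.
39/5.7 = 6.842; 6.842^1.587 ≈ 21.17 mb.
P_c = 1012 − 21.17 = 990.83 ≈ 991 mb.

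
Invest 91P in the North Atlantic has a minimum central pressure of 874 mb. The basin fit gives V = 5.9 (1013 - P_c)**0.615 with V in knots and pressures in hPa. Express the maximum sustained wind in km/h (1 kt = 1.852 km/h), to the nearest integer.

ΔP = 1013 − 874 = 139 mb.
V ≈ 5.9 × 139^0.615 = 5.9 × 20.795 ≈ 122.689 kt.
122.689 × 1.852 ≈ 227.22 km/h → 227 km/h.

227 km/h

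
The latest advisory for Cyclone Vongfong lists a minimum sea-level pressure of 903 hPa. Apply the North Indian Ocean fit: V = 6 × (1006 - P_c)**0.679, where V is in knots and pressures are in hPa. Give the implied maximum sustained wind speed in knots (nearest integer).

ΔP = 1006 − 903 = 103 hPa.
103^0.679 ≈ 23.266.
V ≈ 6 × 23.266 ≈ 139.6 kt.

140 kt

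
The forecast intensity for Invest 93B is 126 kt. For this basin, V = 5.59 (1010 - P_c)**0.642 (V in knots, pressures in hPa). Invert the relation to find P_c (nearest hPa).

882 hPa

ΔP = (V / 5.59)^(1/0.642) = (126/5.59)^1.558.
126/5.59 = 22.540; 22.540^1.558 ≈ 128.06 hPa.
P_c = 1010 − 128.06 = 881.94 ≈ 882 hPa.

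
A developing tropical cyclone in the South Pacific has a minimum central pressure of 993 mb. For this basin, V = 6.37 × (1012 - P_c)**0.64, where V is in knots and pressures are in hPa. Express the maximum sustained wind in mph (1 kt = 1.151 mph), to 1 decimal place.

48.3 mph

ΔP = 1012 − 993 = 19 mb.
V ≈ 6.37 × 19^0.64 = 6.37 × 6.583 ≈ 41.932 kt.
41.932 × 1.151 ≈ 48.26 mph → 48.3 mph.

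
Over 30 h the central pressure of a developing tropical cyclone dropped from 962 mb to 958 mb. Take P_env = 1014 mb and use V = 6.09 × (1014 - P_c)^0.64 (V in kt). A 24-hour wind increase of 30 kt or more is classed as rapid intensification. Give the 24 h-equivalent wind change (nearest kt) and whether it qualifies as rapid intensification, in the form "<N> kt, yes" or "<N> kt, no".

3 kt, no

V₁: ΔP = 52, V ≈ 6.09 × 52^0.64 ≈ 76.36 kt.
V₂: ΔP = 56, V ≈ 6.09 × 56^0.64 ≈ 80.07 kt.
ΔV over 30 h = 3.71 kt → 24 h equivalent = 3.71 × 24/30 ≈ 2.97 kt.
3 kt < 30 kt ⇒ not rapid intensification.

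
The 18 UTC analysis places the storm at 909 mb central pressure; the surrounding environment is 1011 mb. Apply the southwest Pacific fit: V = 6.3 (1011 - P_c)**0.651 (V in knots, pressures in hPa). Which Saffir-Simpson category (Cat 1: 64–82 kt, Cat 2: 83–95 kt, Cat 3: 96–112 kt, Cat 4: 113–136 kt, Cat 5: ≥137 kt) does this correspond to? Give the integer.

ΔP = 1011 − 909 = 102 mb.
V ≈ 6.3 × 102^0.651 = 6.3 × 20.30 ≈ 128 kt.
128 kt falls in the Category 4 band.

4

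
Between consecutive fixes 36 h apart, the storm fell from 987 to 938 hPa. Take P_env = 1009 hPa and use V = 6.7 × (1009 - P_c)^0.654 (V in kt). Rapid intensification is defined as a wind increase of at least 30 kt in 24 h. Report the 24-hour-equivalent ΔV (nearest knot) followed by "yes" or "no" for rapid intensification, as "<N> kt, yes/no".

V₁: ΔP = 22, V ≈ 6.7 × 22^0.654 ≈ 50.58 kt.
V₂: ΔP = 71, V ≈ 6.7 × 71^0.654 ≈ 108.84 kt.
ΔV over 36 h = 58.26 kt → 24 h equivalent = 58.26 × 24/36 ≈ 38.84 kt.
39 kt ≥ 30 kt ⇒ rapid intensification.

39 kt, yes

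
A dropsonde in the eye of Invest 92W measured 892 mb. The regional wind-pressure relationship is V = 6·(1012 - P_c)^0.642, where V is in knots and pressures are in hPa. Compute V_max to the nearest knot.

130 kt

ΔP = 1012 − 892 = 120 mb.
120^0.642 ≈ 21.619.
V ≈ 6 × 21.619 ≈ 129.7 kt.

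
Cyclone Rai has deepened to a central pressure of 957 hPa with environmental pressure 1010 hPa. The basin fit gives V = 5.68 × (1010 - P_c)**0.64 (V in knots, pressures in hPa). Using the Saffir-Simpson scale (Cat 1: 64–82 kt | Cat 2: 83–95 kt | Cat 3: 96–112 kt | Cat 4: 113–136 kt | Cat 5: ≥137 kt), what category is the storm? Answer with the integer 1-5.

ΔP = 1010 − 957 = 53 hPa.
V ≈ 5.68 × 53^0.64 = 5.68 × 12.69 ≈ 72 kt.
72 kt falls in the Category 1 band.

1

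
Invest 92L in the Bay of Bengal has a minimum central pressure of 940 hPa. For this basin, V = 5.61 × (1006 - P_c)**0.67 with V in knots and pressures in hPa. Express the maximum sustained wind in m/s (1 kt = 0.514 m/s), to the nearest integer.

ΔP = 1006 − 940 = 66 hPa.
V ≈ 5.61 × 66^0.67 = 5.61 × 16.561 ≈ 92.909 kt.
92.909 × 0.514 ≈ 47.76 m/s → 48 m/s.

48 m/s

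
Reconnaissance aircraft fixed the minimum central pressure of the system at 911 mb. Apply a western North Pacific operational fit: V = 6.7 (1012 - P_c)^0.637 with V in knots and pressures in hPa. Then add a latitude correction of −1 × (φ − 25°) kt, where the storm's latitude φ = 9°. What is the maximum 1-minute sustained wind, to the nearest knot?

ΔP = 1012 − 911 = 101 mb.
101^0.637 ≈ 18.913.
V ≈ 6.7 × 18.913 ≈ 126.7 kt.
Latitude correction: −1 × (9 − 25) = 16 kt.
Corrected V ≈ 142.7 kt → 143 kt.

143 kt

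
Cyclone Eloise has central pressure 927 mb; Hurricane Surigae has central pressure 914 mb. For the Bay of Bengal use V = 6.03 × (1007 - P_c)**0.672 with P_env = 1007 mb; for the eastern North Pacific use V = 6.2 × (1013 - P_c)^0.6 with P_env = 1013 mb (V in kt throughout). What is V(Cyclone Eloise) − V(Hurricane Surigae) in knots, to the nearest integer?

17 kt

Cyclone Eloise: ΔP = 80; V ≈ 6.03 × 80^0.672 ≈ 114.60 kt.
Hurricane Surigae: ΔP = 99; V ≈ 6.2 × 99^0.6 ≈ 97.67 kt.
Difference ≈ 114.60 − 97.67 = 16.93 → 17 kt.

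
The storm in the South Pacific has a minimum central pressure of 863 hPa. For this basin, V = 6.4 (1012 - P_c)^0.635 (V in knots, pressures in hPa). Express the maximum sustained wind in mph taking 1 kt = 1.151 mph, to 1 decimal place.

176.7 mph

ΔP = 1012 − 863 = 149 hPa.
V ≈ 6.4 × 149^0.635 = 6.4 × 23.987 ≈ 153.516 kt.
153.516 × 1.151 ≈ 176.70 mph → 176.7 mph.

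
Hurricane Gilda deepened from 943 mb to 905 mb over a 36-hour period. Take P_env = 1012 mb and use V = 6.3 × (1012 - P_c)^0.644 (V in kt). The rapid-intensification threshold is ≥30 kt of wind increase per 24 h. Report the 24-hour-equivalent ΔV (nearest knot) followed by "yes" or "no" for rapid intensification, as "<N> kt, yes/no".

21 kt, no

V₁: ΔP = 69, V ≈ 6.3 × 69^0.644 ≈ 96.29 kt.
V₂: ΔP = 107, V ≈ 6.3 × 107^0.644 ≈ 127.72 kt.
ΔV over 36 h = 31.43 kt → 24 h equivalent = 31.43 × 24/36 ≈ 20.95 kt.
21 kt < 30 kt ⇒ not rapid intensification.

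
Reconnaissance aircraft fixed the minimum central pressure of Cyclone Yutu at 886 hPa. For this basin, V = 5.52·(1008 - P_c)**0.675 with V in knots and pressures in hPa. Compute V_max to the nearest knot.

ΔP = 1008 − 886 = 122 hPa.
122^0.675 ≈ 25.603.
V ≈ 5.52 × 25.603 ≈ 141.3 kt.

141 kt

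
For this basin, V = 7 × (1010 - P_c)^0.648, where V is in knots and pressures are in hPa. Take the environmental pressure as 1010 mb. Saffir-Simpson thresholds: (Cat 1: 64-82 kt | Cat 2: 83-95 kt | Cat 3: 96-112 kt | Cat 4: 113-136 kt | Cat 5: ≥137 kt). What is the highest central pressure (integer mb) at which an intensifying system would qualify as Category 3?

953 mb

Category 3 begins at V = 96 kt.
Required ΔP = (96/7)^(1/0.648) = 13.714^1.543 ≈ 56.87 mb.
P_c ≤ 1010 − 56.87 = 953.13, so the highest integer P_c is 953 mb.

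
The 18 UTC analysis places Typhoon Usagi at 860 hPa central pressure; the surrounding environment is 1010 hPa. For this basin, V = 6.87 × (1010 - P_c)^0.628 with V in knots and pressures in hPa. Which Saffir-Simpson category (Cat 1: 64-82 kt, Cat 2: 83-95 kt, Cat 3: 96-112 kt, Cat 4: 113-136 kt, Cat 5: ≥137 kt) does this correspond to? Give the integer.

ΔP = 1010 − 860 = 150 hPa.
V ≈ 6.87 × 150^0.628 = 6.87 × 23.26 ≈ 160 kt.
160 kt falls in the Category 5 band.

5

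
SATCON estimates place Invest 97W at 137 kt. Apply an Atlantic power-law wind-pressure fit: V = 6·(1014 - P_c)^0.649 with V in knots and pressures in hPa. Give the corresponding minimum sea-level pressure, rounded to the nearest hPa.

890 hPa

ΔP = (V / 6)^(1/0.649) = (137/6)^1.541.
137/6 = 22.833; 22.833^1.541 ≈ 123.97 hPa.
P_c = 1014 − 123.97 = 890.03 ≈ 890 hPa.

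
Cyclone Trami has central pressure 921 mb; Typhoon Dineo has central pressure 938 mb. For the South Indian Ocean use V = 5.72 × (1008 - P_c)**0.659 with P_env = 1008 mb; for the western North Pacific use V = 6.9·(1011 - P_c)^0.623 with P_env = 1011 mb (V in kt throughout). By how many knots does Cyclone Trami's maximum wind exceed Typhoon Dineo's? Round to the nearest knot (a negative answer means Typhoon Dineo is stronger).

Cyclone Trami: ΔP = 87; V ≈ 5.72 × 87^0.659 ≈ 108.53 kt.
Typhoon Dineo: ΔP = 73; V ≈ 6.9 × 73^0.623 ≈ 99.93 kt.
Difference ≈ 108.53 − 99.93 = 8.60 → 9 kt.

9 kt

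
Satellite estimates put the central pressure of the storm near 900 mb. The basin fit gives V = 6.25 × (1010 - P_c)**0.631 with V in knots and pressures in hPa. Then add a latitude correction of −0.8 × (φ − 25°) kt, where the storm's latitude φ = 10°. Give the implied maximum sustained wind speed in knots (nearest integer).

133 kt

ΔP = 1010 − 900 = 110 mb.
110^0.631 ≈ 19.414.
V ≈ 6.25 × 19.414 ≈ 121.3 kt.
Latitude correction: −0.8 × (10 − 25) = 12 kt.
Corrected V ≈ 133.3 kt → 133 kt.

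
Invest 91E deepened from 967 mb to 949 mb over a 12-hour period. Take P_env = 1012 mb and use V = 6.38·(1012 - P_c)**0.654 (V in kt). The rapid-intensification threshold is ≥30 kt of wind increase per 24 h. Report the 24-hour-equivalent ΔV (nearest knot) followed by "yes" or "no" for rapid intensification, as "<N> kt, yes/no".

38 kt, yes

V₁: ΔP = 45, V ≈ 6.38 × 45^0.654 ≈ 76.92 kt.
V₂: ΔP = 63, V ≈ 6.38 × 63^0.654 ≈ 95.85 kt.
ΔV over 12 h = 18.93 kt → 24 h equivalent = 18.93 × 24/12 ≈ 37.86 kt.
38 kt ≥ 30 kt ⇒ rapid intensification.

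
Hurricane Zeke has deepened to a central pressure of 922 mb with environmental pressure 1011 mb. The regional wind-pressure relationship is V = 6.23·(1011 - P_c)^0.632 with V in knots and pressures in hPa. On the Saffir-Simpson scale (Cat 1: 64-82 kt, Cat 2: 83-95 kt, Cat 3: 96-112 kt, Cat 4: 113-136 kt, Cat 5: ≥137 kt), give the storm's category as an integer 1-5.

3

ΔP = 1011 − 922 = 89 mb.
V ≈ 6.23 × 89^0.632 = 6.23 × 17.06 ≈ 106 kt.
106 kt falls in the Category 3 band.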